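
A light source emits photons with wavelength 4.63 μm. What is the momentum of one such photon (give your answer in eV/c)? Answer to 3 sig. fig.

In SI units: λ = 4.63 μm = 4.63e-6 m.
Since p = h/λ for a photon, p = 1.431e-28 kg·m/s.
Converting to eV/c: p = 0.2678 eV/c ≈ 0.268 eV/c.

0.268 eV/c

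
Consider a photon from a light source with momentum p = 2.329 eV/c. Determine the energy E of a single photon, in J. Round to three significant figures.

Convert to SI: p = 2.329 eV/c = 1.2447 × 10^-27 kg·m/s.
Apply E = pc: E = 3.731 × 10^-19 J.
So E ≈ 3.73 × 10^-19 J.

3.73 × 10^-19 J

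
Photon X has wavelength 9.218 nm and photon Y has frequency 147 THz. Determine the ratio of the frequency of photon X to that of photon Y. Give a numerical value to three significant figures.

221

f_X = 3.252e16 Hz (from wavelength = 9.218 nm, via f = c/λ).
f_Y = 1.470e14 Hz (from frequency = 147 THz, via f given directly).
Ratio = 3.252e16 / 1.470e14 = 221.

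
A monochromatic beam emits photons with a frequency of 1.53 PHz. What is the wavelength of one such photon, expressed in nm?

Take c = 2.99792458 × 10^8 m/s.
First convert: f = 1.53 PHz = 1.53 × 10^15 Hz.
Since λ = c/f for a photon, λ = 1.959 × 10^-7 m.
Converting to nm: λ = 195.9 nm ≈ 196 nm.

196 nm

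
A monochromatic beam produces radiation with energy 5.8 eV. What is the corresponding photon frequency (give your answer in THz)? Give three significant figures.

1400 THz

Use h = 6.62607015e-34 J·s, 1 eV = 1.602176634e-19 J.
First convert: E = 5.8 eV = 9.2926e-19 J.
Apply f = E/h: f = 1.402e15 Hz.
Converting to THz: f = 1402 THz ≈ 1400 THz.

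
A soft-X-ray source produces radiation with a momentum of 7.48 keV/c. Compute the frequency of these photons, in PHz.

Use h = 6.62607015·10^-34 J·s, c = 2.99792458·10^8 m/s, 1 eV = 1.602176634·10^-19 J.
Convert to SI: p = 7.48 keV/c = 3.9975·10^-24 kg·m/s.
For a photon f = pc/h, so f = 1.809·10^18 Hz.
Converting to PHz: f = 1809 PHz ≈ 1810 PHz.

1810 PHz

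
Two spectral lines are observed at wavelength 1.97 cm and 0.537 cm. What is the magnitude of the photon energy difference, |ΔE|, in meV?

Using E = hc/λ: E₁ = 1.008·10^-23 J, E₂ = 3.699·10^-23 J.
|ΔE| = |1.008·10^-23 − 3.699·10^-23| = 2.69·10^-23 J = 0.168 meV.

0.168 meV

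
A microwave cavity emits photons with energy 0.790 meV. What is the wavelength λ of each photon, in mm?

Take h = 6.62607015 × 10^-34 J·s, c = 2.99792458 × 10^8 m/s, 1 eV = 1.602176634 × 10^-19 J.
In SI units: E = 0.790 meV = 1.2657 × 10^-22 J.
Since λ = hc/E for a photon, λ = 0.001569 m.
Converting to mm: λ = 1.569 mm ≈ 1.57 mm.

1.57 mm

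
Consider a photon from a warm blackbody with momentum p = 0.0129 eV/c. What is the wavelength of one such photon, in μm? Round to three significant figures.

First convert: p = 0.0129 eV/c = 6.8941 × 10^-30 kg·m/s.
The photon relation is λ = h/p, giving λ = 9.611 × 10^-5 m.
Converting to μm: λ = 96.11 μm ≈ 96.1 μm.

96.1 μm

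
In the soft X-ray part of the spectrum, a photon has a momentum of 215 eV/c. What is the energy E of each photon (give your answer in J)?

First convert: p = 215 eV/c = 1.1490e-25 kg·m/s.
Apply E = pc: E = 3.445e-17 J.
So E ≈ 3.44e-17 J.

3.44e-17 J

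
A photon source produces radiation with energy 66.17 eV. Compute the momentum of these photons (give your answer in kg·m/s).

Use c = 2.99792458e8 m/s, 1 eV = 1.602176634e-19 J.
First convert: E = 66.17 eV = 1.0602e-17 J.
Apply p = E/c: p = 3.536e-26 kg·m/s.
So p ≈ 3.54e-26 kg·m/s.

3.54e-26 kg·m/s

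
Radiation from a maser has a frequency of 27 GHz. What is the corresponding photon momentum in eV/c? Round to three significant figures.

1.12 × 10^-4 eV/c

First convert: f = 27 GHz = 2.7 × 10^10 Hz.
For a photon p = hf/c, so p = 5.968 × 10^-32 kg·m/s.
Converting to eV/c: p = 1.117 × 10^-4 eV/c ≈ 1.12 × 10^-4 eV/c.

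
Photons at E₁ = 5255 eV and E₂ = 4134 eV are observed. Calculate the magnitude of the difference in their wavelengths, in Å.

0.640 Å

Using λ = hc/E: λ₁ = 2.3594 × 10^-10 m, λ₂ = 2.9991 × 10^-10 m.
|Δλ| = |2.3594 × 10^-10 − 2.9991 × 10^-10| = 6.40 × 10^-11 m = 0.640 Å.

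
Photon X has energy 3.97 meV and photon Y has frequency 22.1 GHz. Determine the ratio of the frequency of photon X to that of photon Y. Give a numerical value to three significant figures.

43.4

f_X = 9.599e11 Hz (from energy = 3.97 meV, via f = E/h).
f_Y = 2.210e10 Hz (from frequency = 22.1 GHz, via f given directly).
Ratio = 9.599e11 / 2.210e10 = 43.4.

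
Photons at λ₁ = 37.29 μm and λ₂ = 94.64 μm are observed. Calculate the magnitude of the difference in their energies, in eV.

Using E = hc/λ: E₁ = 5.3270e-21 J, E₂ = 2.0989e-21 J.
|ΔE| = |5.3270e-21 − 2.0989e-21| = 3.23e-21 J = 0.0201 eV.

0.0201 eV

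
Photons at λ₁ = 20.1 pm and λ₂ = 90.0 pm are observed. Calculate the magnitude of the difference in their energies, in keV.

Using E = hc/λ: E₁ = 9.883e-15 J, E₂ = 2.207e-15 J.
|ΔE| = |9.883e-15 − 2.207e-15| = 7.68e-15 J = 47.9 keV.

47.9 keV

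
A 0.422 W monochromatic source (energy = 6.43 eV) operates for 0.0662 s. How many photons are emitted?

Total energy: E_total = P·t = 0.422 × 0.0662 = 0.02794 J.
Per-photon energy: E = 1.030e-18 J.
N = E_total / E_photon = 2.71e16.

2.71e16 photons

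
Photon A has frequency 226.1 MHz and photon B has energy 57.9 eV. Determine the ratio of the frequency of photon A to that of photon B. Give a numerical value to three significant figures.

1.61·10^-8

f_A = 2.261·10^8 Hz (from frequency = 226.1 MHz, via f given directly).
f_B = 1.400·10^16 Hz (from energy = 57.9 eV, via f = E/h).
Ratio = 2.261·10^8 / 1.400·10^16 = 1.61·10^-8.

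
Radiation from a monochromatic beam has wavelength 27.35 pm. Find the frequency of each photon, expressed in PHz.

Convert to SI: λ = 27.35 pm = 2.735 × 10^-11 m.
The photon relation is f = c/λ, giving f = 1.096 × 10^19 Hz.
Converting to PHz: f = 10960 PHz ≈ 1.10 × 10^4 PHz.

1.10 × 10^4 PHz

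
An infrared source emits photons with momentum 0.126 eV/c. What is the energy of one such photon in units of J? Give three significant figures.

2.02 × 10^-20 J

Convert to SI: p = 0.126 eV/c = 6.7338 × 10^-29 kg·m/s.
For a photon E = pc, so E = 2.019 × 10^-20 J.
So E ≈ 2.02 × 10^-20 J.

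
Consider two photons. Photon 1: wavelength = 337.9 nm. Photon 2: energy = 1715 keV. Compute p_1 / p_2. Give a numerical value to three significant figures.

p_1 = 1.961e-27 kg·m/s (from wavelength = 337.9 nm, via p = h/λ).
p_2 = 9.165e-22 kg·m/s (from energy = 1715 keV, via p = E/c).
Ratio = 1.961e-27 / 9.165e-22 = 2.14e-6.

2.14e-6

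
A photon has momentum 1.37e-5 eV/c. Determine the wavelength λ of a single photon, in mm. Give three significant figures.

90.5 mm

In SI units: p = 1.37e-5 eV/c = 7.3217e-33 kg·m/s.
For a photon λ = h/p, so λ = 0.09050 m.
Converting to mm: λ = 90.50 mm ≈ 90.5 mm.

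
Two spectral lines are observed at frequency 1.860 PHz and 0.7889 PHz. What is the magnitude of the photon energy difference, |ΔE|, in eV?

Using E = hf: E₁ = 1.2324·10^-18 J, E₂ = 5.2273·10^-19 J.
|ΔE| = |1.2324·10^-18 − 5.2273·10^-19| = 7.10·10^-19 J = 4.43 eV.

4.43 eV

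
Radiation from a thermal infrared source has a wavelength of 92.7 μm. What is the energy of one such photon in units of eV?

0.0134 eV

(h = 6.62607015 × 10^-34 J·s, c = 2.99792458 × 10^8 m/s, 1 eV = 1.602176634 × 10^-19 J.)
First convert: λ = 92.7 μm = 9.27 × 10^-5 m.
The photon relation is E = hc/λ, giving E = 2.143 × 10^-21 J.
Converting to eV: E = 0.01337 eV ≈ 0.0134 eV.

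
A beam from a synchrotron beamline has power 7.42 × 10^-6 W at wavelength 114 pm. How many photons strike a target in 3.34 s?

Total energy: E_total = P·t = 7.42 × 10^-6 × 3.34 = 2.478 × 10^-5 J.
Per-photon energy: E = 1.742 × 10^-15 J.
N = E_total / E_photon = 1.42 × 10^10.

1.42 × 10^10 photons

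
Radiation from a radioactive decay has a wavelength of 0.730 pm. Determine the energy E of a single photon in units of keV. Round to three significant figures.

In SI units: λ = 0.730 pm = 7.30 × 10^-13 m.
Since E = hc/λ for a photon, E = 2.721 × 10^-13 J.
Converting to keV: E = 1698 keV ≈ 1700 keV.

1700 keV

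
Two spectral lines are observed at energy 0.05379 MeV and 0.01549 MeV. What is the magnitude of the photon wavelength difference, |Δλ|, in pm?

Using λ = hc/E: λ₁ = 2.3050 × 10^-11 m, λ₂ = 8.0041 × 10^-11 m.
|Δλ| = |2.3050 × 10^-11 − 8.0041 × 10^-11| = 5.70 × 10^-11 m = 57.0 pm.

57.0 pm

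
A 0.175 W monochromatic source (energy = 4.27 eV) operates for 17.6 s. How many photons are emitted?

Total energy: E_total = P·t = 0.175 × 17.6 = 3.080 J.
Per-photon energy: E = 6.841 × 10^-19 J.
N = E_total / E_photon = 4.50 × 10^18.

4.50 × 10^18 photons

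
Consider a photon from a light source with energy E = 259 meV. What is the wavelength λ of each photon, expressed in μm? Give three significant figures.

First convert: E = 259 meV = 4.1496 × 10^-20 J.
Apply λ = hc/E: λ = 4.787 × 10^-6 m.
Converting to μm: λ = 4.787 μm ≈ 4.79 μm.

4.79 μm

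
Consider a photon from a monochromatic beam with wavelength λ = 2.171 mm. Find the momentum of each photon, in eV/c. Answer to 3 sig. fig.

5.71e-4 eV/c

In SI units: λ = 2.171 mm = 0.002171 m.
For a photon p = h/λ, so p = 3.052e-31 kg·m/s.
Converting to eV/c: p = 5.711e-4 eV/c ≈ 5.71e-4 eV/c.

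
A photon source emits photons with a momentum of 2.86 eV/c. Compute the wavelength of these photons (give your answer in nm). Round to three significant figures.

434 nm

In SI units: p = 2.86 eV/c = 1.5285 × 10^-27 kg·m/s.
For a photon λ = h/p, so λ = 4.335 × 10^-7 m.
Converting to nm: λ = 433.5 nm ≈ 434 nm.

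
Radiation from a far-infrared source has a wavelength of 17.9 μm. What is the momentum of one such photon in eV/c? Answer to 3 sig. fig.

0.0693 eV/c

Convert to SI: λ = 17.9 μm = 1.79·10^-5 m.
For a photon p = h/λ, so p = 3.702·10^-29 kg·m/s.
Converting to eV/c: p = 0.06926 eV/c ≈ 0.0693 eV/c.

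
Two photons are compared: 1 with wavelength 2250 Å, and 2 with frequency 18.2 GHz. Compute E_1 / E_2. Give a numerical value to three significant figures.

E_1 = 8.829 × 10^-19 J (from wavelength = 2250 Å, via E = hc/λ).
E_2 = 1.206 × 10^-23 J (from frequency = 18.2 GHz, via E = hf).
Ratio = 8.829 × 10^-19 / 1.206 × 10^-23 = 7.32 × 10^4.

7.32 × 10^4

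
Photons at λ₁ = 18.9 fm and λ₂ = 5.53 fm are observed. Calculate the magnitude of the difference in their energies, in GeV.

Using E = hc/λ: E₁ = 1.051 × 10^-11 J, E₂ = 3.592 × 10^-11 J.
|ΔE| = |1.051 × 10^-11 − 3.592 × 10^-11| = 2.54 × 10^-11 J = 0.159 GeV.

0.159 GeV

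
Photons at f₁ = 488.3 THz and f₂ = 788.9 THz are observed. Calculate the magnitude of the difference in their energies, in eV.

Using E = hf: E₁ = 3.2355e-19 J, E₂ = 5.2273e-19 J.
|ΔE| = |3.2355e-19 − 5.2273e-19| = 1.99e-19 J = 1.24 eV.

1.24 eV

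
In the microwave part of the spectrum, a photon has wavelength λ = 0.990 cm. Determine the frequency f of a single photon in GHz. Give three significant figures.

30.3 GHz

Take c = 2.99792458 × 10^8 m/s.
In SI units: λ = 0.990 cm = 0.00990 m.
The photon relation is f = c/λ, giving f = 3.028 × 10^10 Hz.
Converting to GHz: f = 30.28 GHz ≈ 30.3 GHz.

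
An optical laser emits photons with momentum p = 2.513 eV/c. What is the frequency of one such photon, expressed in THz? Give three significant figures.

(h = 6.62607015e-34 J·s, c = 2.99792458e8 m/s, 1 eV = 1.602176634e-19 J.)
Convert to SI: p = 2.513 eV/c = 1.3430e-27 kg·m/s.
Apply f = pc/h: f = 6.076e14 Hz.
Converting to THz: f = 607.6 THz ≈ 608 THz.

608 THz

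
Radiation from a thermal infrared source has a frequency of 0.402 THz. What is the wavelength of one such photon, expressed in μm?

746 μm

Use c = 2.99792458 × 10^8 m/s.
Convert to SI: f = 0.402 THz = 4.02 × 10^11 Hz.
Apply λ = c/f: λ = 7.458 × 10^-4 m.
Converting to μm: λ = 745.8 μm ≈ 746 μm.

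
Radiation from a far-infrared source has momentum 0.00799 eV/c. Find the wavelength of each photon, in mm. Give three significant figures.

0.155 mm

In SI units: p = 0.00799 eV/c = 4.2701e-30 kg·m/s.
The photon relation is λ = h/p, giving λ = 1.552e-4 m.
Converting to mm: λ = 0.1552 mm ≈ 0.155 mm.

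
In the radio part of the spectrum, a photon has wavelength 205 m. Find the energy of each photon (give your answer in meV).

Since E = hc/λ for a photon, E = 9.690e-28 J.
Converting to meV: E = 6.048e-6 meV ≈ 6.05e-6 meV.

6.05e-6 meV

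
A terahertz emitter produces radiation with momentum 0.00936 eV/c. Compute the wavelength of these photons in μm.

132 μm

First convert: p = 0.00936 eV/c = 5.0023 × 10^-30 kg·m/s.
Apply λ = h/p: λ = 1.325 × 10^-4 m.
Converting to μm: λ = 132.5 μm ≈ 132 μm.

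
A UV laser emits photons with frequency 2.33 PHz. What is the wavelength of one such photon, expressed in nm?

129 nm

First convert: f = 2.33 PHz = 2.33e15 Hz.
Apply λ = c/f: λ = 1.287e-7 m.
Converting to nm: λ = 128.7 nm ≈ 129 nm.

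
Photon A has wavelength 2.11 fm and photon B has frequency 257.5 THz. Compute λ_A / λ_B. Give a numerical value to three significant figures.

λ_A = 2.110 × 10^-15 m (from wavelength = 2.11 fm, via λ given directly).
λ_B = 1.164 × 10^-6 m (from frequency = 257.5 THz, via λ = c/f).
Ratio = 2.110 × 10^-15 / 1.164 × 10^-6 = 1.81 × 10^-9.

1.81 × 10^-9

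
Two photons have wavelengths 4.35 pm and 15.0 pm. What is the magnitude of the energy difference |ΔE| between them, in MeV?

0.202 MeV

Using E = hc/λ: E₁ = 4.567e-14 J, E₂ = 1.324e-14 J.
|ΔE| = |4.567e-14 − 1.324e-14| = 3.24e-14 J = 0.202 MeV.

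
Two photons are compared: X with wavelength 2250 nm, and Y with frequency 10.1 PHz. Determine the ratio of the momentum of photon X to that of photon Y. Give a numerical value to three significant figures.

p_X = 2.945 × 10^-28 kg·m/s (from wavelength = 2250 nm, via p = h/λ).
p_Y = 2.232 × 10^-26 kg·m/s (from frequency = 10.1 PHz, via p = hf/c).
Ratio = 2.945 × 10^-28 / 2.232 × 10^-26 = 0.0132.

0.0132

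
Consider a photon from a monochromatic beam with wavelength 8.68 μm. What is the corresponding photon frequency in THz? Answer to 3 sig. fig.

34.5 THz

(c = 2.99792458e8 m/s.)
Convert to SI: λ = 8.68 μm = 8.68e-6 m.
Since f = c/λ for a photon, f = 3.454e13 Hz.
Converting to THz: f = 34.54 THz ≈ 34.5 THz.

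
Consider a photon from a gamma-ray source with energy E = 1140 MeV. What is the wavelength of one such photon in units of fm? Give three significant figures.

Use h = 6.62607015e-34 J·s, c = 2.99792458e8 m/s, 1 eV = 1.602176634e-19 J.
First convert: E = 1140 MeV = 1.8265e-10 J.
The photon relation is λ = hc/E, giving λ = 1.088e-15 m.
Converting to fm: λ = 1.088 fm ≈ 1.09 fm.

1.09 fm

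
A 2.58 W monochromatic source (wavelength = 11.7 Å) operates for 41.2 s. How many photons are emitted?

6.26e17 photons

Total energy: E_total = P·t = 2.58 × 41.2 = 106.3 J.
Per-photon energy: E = 1.698e-16 J.
N = E_total / E_photon = 6.26e17.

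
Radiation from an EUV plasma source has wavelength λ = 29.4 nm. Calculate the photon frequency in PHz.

First convert: λ = 29.4 nm = 2.94 × 10^-8 m.
For a photon f = c/λ, so f = 1.020 × 10^16 Hz.
Converting to PHz: f = 10.20 PHz ≈ 10.2 PHz.

10.2 PHz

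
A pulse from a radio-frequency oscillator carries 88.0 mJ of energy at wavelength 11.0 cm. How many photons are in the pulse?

4.87e22 photons

Per-photon energy: E = 1.806e-24 J (from wavelength = 11.0 cm).
N = E_total / E_photon = 0.0880 J / 1.806e-24 J = 4.87e22.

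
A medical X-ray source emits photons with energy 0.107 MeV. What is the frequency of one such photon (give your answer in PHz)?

2.59 × 10^4 PHz

(h = 6.62607015 × 10^-34 J·s, 1 eV = 1.602176634 × 10^-19 J.)
Convert to SI: E = 0.107 MeV = 1.7143 × 10^-14 J.
Since f = E/h for a photon, f = 2.587 × 10^19 Hz.
Converting to PHz: f = 25870 PHz ≈ 2.59 × 10^4 PHz.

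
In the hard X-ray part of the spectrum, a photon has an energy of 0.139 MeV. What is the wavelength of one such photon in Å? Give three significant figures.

0.0892 Å

Use h = 6.62607015·10^-34 J·s, c = 2.99792458·10^8 m/s, 1 eV = 1.602176634·10^-19 J.
First convert: E = 0.139 MeV = 2.2270·10^-14 J.
The photon relation is λ = hc/E, giving λ = 8.920·10^-12 m.
Converting to Å: λ = 0.08920 Å ≈ 0.0892 Å.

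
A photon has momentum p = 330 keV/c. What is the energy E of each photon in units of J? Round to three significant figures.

5.29e-14 J

Convert to SI: p = 330 keV/c = 1.7636e-22 kg·m/s.
The photon relation is E = pc, giving E = 5.287e-14 J.
So E ≈ 5.29e-14 J.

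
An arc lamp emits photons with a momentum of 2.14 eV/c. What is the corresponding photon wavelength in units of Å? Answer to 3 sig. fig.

5790 Å

Use h = 6.62607015e-34 J·s, c = 2.99792458e8 m/s, 1 eV = 1.602176634e-19 J.
Convert to SI: p = 2.14 eV/c = 1.1437e-27 kg·m/s.
The photon relation is λ = h/p, giving λ = 5.794e-7 m.
Converting to Å: λ = 5794 Å ≈ 5790 Å.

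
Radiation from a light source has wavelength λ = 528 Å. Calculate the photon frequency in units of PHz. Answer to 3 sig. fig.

5.68 PHz

First convert: λ = 528 Å = 5.28 × 10^-8 m.
For a photon f = c/λ, so f = 5.678 × 10^15 Hz.
Converting to PHz: f = 5.678 PHz ≈ 5.68 PHz.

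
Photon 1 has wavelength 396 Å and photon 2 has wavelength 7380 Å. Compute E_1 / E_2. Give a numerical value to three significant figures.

18.6

E_1 = 5.016 × 10^-18 J (from wavelength = 396 Å, via E = hc/λ).
E_2 = 2.692 × 10^-19 J (from wavelength = 7380 Å, via E = hc/λ).
Ratio = 5.016 × 10^-18 / 2.692 × 10^-19 = 18.6.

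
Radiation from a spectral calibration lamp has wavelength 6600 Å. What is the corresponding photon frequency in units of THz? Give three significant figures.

454 THz

Use c = 2.99792458 × 10^8 m/s.
First convert: λ = 6600 Å = 6.6 × 10^-7 m.
Apply f = c/λ: f = 4.542 × 10^14 Hz.
Converting to THz: f = 454.2 THz ≈ 454 THz.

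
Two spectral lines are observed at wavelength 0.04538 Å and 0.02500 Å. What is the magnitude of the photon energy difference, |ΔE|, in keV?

Using E = hc/λ: E₁ = 4.3774 × 10^-14 J, E₂ = 7.9458 × 10^-14 J.
|ΔE| = |4.3774 × 10^-14 − 7.9458 × 10^-14| = 3.57 × 10^-14 J = 223 keV.

223 keV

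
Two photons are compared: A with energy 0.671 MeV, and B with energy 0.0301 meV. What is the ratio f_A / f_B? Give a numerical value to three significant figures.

2.23e10

f_A = 1.622e20 Hz (from energy = 0.671 MeV, via f = E/h).
f_B = 7.278e9 Hz (from energy = 0.0301 meV, via f = E/h).
Ratio = 1.622e20 / 7.278e9 = 2.23e10.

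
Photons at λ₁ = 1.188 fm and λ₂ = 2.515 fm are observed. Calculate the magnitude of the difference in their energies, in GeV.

0.551 GeV

Using E = hc/λ: E₁ = 1.6721 × 10^-10 J, E₂ = 7.8984 × 10^-11 J.
|ΔE| = |1.6721 × 10^-10 − 7.8984 × 10^-11| = 8.82 × 10^-11 J = 0.551 GeV.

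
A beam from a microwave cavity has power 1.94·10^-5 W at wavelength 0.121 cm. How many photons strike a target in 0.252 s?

Total energy: E_total = P·t = 1.94·10^-5 × 0.252 = 4.889·10^-6 J.
Per-photon energy: E = 1.642·10^-22 J.
N = E_total / E_photon = 2.98·10^16.

2.98·10^16 photons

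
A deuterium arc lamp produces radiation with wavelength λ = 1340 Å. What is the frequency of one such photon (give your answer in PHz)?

(c = 2.99792458e8 m/s.)
Convert to SI: λ = 1340 Å = 1.34e-7 m.
Since f = c/λ for a photon, f = 2.237e15 Hz.
Converting to PHz: f = 2.237 PHz ≈ 2.24 PHz.

2.24 PHz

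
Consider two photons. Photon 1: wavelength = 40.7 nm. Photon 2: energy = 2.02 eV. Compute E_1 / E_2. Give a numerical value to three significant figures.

15.1

E_1 = 4.881 × 10^-18 J (from wavelength = 40.7 nm, via E = hc/λ).
E_2 = 3.236 × 10^-19 J (from energy = 2.02 eV, via E given directly).
Ratio = 4.881 × 10^-18 / 3.236 × 10^-19 = 15.1.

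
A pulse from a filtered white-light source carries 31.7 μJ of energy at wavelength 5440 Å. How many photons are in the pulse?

8.68·10^13 photons

Per-photon energy: E = 3.652·10^-19 J (from wavelength = 5440 Å).
N = E_total / E_photon = 3.17·10^-5 J / 3.652·10^-19 J = 8.68·10^13.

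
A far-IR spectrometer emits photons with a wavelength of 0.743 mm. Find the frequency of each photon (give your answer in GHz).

403 GHz

First convert: λ = 0.743 mm = 7.43e-4 m.
For a photon f = c/λ, so f = 4.035e11 Hz.
Converting to GHz: f = 403.5 GHz ≈ 403 GHz.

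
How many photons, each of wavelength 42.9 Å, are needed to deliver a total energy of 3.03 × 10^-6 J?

Per-photon energy: E = 4.630 × 10^-17 J (from wavelength = 42.9 Å).
N = E_total / E_photon = 3.03 × 10^-6 J / 4.630 × 10^-17 J = 6.54 × 10^10.

6.54 × 10^10 photons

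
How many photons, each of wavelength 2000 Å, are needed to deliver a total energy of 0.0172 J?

1.73 × 10^16 photons

Per-photon energy: E = 9.932 × 10^-19 J (from wavelength = 2000 Å).
N = E_total / E_photon = 0.0172 J / 9.932 × 10^-19 J = 1.73 × 10^16.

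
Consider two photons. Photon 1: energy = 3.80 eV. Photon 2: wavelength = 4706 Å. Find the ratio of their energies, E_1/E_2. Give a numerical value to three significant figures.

1.44

E_1 = 6.088 × 10^-19 J (from energy = 3.80 eV, via E given directly).
E_2 = 4.221 × 10^-19 J (from wavelength = 4706 Å, via E = hc/λ).
Ratio = 6.088 × 10^-19 / 4.221 × 10^-19 = 1.44.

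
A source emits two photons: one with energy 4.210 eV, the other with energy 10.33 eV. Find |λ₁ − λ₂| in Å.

1740 Å

Using λ = hc/E: λ₁ = 2.9450 × 10^-7 m, λ₂ = 1.2002 × 10^-7 m.
|Δλ| = |2.9450 × 10^-7 − 1.2002 × 10^-7| = 1.74 × 10^-7 m = 1740 Å.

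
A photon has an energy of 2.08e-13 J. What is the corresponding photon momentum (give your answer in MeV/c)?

(c = 2.99792458e8 m/s, 1 eV = 1.602176634e-19 J.)
Since p = E/c for a photon, p = 6.938e-22 kg·m/s.
Converting to MeV/c: p = 1.298 MeV/c ≈ 1.30 MeV/c.

1.30 MeV/c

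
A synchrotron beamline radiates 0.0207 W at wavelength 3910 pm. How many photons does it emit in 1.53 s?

6.23e14 photons

Total energy: E_total = P·t = 0.0207 × 1.53 = 0.03167 J.
Per-photon energy: E = 5.080e-17 J.
N = E_total / E_photon = 6.23e14.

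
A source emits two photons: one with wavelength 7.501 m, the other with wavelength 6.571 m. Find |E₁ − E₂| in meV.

Using E = hc/λ: E₁ = 2.6482e-26 J, E₂ = 3.0230e-26 J.
|ΔE| = |2.6482e-26 − 3.0230e-26| = 3.75e-27 J = 2.34e-5 meV.

2.34e-5 meV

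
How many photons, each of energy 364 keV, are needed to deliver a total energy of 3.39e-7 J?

5.81e6 photons

Per-photon energy: E = 5.832e-14 J (from energy = 364 keV).
N = E_total / E_photon = 3.39e-7 J / 5.832e-14 J = 5.81e6.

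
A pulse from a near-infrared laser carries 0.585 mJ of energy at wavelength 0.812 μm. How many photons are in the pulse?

2.39e15 photons

Per-photon energy: E = 2.446e-19 J (from wavelength = 0.812 μm).
N = E_total / E_photon = 5.85e-4 J / 2.446e-19 J = 2.39e15.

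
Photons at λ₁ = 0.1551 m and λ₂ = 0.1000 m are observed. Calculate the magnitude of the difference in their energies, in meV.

Using E = hc/λ: E₁ = 1.2808e-24 J, E₂ = 1.9864e-24 J.
|ΔE| = |1.2808e-24 − 1.9864e-24| = 7.06e-25 J = 4.40e-3 meV.

4.40e-3 meV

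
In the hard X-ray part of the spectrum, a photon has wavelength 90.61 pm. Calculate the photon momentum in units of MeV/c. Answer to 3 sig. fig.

Take h = 6.62607015 × 10^-34 J·s, c = 2.99792458 × 10^8 m/s, 1 eV = 1.602176634 × 10^-19 J.
First convert: λ = 90.61 pm = 9.061 × 10^-11 m.
The photon relation is p = h/λ, giving p = 7.313 × 10^-24 kg·m/s.
Converting to MeV/c: p = 0.01368 MeV/c ≈ 0.0137 MeV/c.

0.0137 MeV/c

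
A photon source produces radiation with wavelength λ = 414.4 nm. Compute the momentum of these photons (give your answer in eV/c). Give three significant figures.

2.99 eV/c

In SI units: λ = 414.4 nm = 4.144e-7 m.
Apply p = h/λ: p = 1.599e-27 kg·m/s.
Converting to eV/c: p = 2.992 eV/c ≈ 2.99 eV/c.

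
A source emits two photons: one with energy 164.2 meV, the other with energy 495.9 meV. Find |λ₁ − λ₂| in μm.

Using λ = hc/E: λ₁ = 7.5508·10^-6 m, λ₂ = 2.5002·10^-6 m.
|Δλ| = |7.5508·10^-6 − 2.5002·10^-6| = 5.05·10^-6 m = 5.05 μm.

5.05 μm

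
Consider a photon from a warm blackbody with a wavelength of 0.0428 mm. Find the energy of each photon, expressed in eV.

Take h = 6.62607015 × 10^-34 J·s, c = 2.99792458 × 10^8 m/s, 1 eV = 1.602176634 × 10^-19 J.
First convert: λ = 0.0428 mm = 4.28 × 10^-5 m.
Since E = hc/λ for a photon, E = 4.641 × 10^-21 J.
Converting to eV: E = 0.02897 eV ≈ 0.0290 eV.

0.0290 eV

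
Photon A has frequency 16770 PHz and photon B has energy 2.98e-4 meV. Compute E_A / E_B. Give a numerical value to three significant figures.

2.33e11

E_A = 1.111e-14 J (from frequency = 16770 PHz, via E = hf).
E_B = 4.774e-26 J (from energy = 2.98e-4 meV, via E given directly).
Ratio = 1.111e-14 / 4.774e-26 = 2.33e11.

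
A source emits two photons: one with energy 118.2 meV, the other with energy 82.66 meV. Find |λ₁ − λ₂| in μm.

Using λ = hc/E: λ₁ = 1.0489 × 10^-5 m, λ₂ = 1.4999 × 10^-5 m.
|Δλ| = |1.0489 × 10^-5 − 1.4999 × 10^-5| = 4.51 × 10^-6 m = 4.51 μm.

4.51 μm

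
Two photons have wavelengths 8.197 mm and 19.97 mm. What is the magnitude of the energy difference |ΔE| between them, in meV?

0.0892 meV

Using E = hc/λ: E₁ = 2.4234 × 10^-23 J, E₂ = 9.9472 × 10^-24 J.
|ΔE| = |2.4234 × 10^-23 − 9.9472 × 10^-24| = 1.43 × 10^-23 J = 0.0892 meV.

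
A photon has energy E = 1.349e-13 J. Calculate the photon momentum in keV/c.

Take c = 2.99792458e8 m/s, 1 eV = 1.602176634e-19 J.
Since p = E/c for a photon, p = 4.500e-22 kg·m/s.
Converting to keV/c: p = 842.0 keV/c ≈ 842 keV/c.

842 keV/c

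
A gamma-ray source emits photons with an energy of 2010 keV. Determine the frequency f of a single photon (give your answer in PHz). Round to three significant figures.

Take h = 6.62607015 × 10^-34 J·s, 1 eV = 1.602176634 × 10^-19 J.
In SI units: E = 2010 keV = 3.2204 × 10^-13 J.
Apply f = E/h: f = 4.860 × 10^20 Hz.
Converting to PHz: f = 486000 PHz ≈ 4.86 × 10^5 PHz.

4.86 × 10^5 PHz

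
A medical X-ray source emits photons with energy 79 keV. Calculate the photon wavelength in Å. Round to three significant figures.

Convert to SI: E = 79 keV = 1.2657 × 10^-14 J.
Since λ = hc/E for a photon, λ = 1.569 × 10^-11 m.
Converting to Å: λ = 0.1569 Å ≈ 0.157 Å.

0.157 Å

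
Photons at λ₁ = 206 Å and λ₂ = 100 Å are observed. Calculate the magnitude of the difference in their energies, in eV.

Using E = hc/λ: E₁ = 9.643 × 10^-18 J, E₂ = 1.986 × 10^-17 J.
|ΔE| = |9.643 × 10^-18 − 1.986 × 10^-17| = 1.02 × 10^-17 J = 63.8 eV.

63.8 eV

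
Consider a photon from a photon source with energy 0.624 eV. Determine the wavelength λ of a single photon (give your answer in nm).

1990 nm

In SI units: E = 0.624 eV = 9.9976 × 10^-20 J.
For a photon λ = hc/E, so λ = 1.987 × 10^-6 m.
Converting to nm: λ = 1987 nm ≈ 1990 nm.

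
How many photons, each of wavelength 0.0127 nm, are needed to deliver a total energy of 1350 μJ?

8.63·10^10 photons

Per-photon energy: E = 1.564·10^-14 J (from wavelength = 0.0127 nm).
N = E_total / E_photon = 0.00135 J / 1.564·10^-14 J = 8.63·10^10.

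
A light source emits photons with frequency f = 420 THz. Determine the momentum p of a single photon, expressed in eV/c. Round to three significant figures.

(h = 6.62607015 × 10^-34 J·s, c = 2.99792458 × 10^8 m/s, 1 eV = 1.602176634 × 10^-19 J.)
First convert: f = 420 THz = 4.2 × 10^14 Hz.
For a photon p = hf/c, so p = 9.283 × 10^-28 kg·m/s.
Converting to eV/c: p = 1.737 eV/c ≈ 1.74 eV/c.

1.74 eV/c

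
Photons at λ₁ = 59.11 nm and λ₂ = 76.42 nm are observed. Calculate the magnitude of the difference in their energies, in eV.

4.75 eV

Using E = hc/λ: E₁ = 3.3606 × 10^-18 J, E₂ = 2.5994 × 10^-18 J.
|ΔE| = |3.3606 × 10^-18 − 2.5994 × 10^-18| = 7.61 × 10^-19 J = 4.75 eV.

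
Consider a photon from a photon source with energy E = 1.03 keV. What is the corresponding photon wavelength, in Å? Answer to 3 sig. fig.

Take h = 6.62607015 × 10^-34 J·s, c = 2.99792458 × 10^8 m/s, 1 eV = 1.602176634 × 10^-19 J.
In SI units: E = 1.03 keV = 1.6502 × 10^-16 J.
The photon relation is λ = hc/E, giving λ = 1.204 × 10^-9 m.
Converting to Å: λ = 12.04 Å ≈ 12.0 Å.

12.0 Å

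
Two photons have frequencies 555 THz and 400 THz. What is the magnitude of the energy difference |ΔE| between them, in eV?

0.641 eV

Using E = hf: E₁ = 3.677·10^-19 J, E₂ = 2.650·10^-19 J.
|ΔE| = |3.677·10^-19 − 2.650·10^-19| = 1.03·10^-19 J = 0.641 eV.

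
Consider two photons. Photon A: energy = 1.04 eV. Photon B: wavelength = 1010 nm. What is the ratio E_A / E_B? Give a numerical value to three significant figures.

0.847

E_A = 1.666e-19 J (from energy = 1.04 eV, via E given directly).
E_B = 1.967e-19 J (from wavelength = 1010 nm, via E = hc/λ).
Ratio = 1.666e-19 / 1.967e-19 = 0.847.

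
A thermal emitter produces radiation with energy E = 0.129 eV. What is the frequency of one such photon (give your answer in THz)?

First convert: E = 0.129 eV = 2.0668·10^-20 J.
The photon relation is f = E/h, giving f = 3.119·10^13 Hz.
Converting to THz: f = 31.19 THz ≈ 31.2 THz.

31.2 THz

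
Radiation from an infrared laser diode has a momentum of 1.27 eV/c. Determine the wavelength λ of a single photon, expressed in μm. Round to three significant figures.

Convert to SI: p = 1.27 eV/c = 6.7872 × 10^-28 kg·m/s.
For a photon λ = h/p, so λ = 9.763 × 10^-7 m.
Converting to μm: λ = 0.9763 μm ≈ 0.976 μm.

0.976 μm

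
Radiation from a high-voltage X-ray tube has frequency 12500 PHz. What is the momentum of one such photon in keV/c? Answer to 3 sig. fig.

Use h = 6.62607015 × 10^-34 J·s, c = 2.99792458 × 10^8 m/s, 1 eV = 1.602176634 × 10^-19 J.
Convert to SI: f = 12500 PHz = 1.25 × 10^19 Hz.
For a photon p = hf/c, so p = 2.763 × 10^-23 kg·m/s.
Converting to keV/c: p = 51.70 keV/c ≈ 51.7 keV/c.

51.7 keV/c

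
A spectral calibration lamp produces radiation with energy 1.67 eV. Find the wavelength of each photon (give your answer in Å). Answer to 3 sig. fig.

7420 Å

Convert to SI: E = 1.67 eV = 2.6756 × 10^-19 J.
For a photon λ = hc/E, so λ = 7.424 × 10^-7 m.
Converting to Å: λ = 7424 Å ≈ 7420 Å.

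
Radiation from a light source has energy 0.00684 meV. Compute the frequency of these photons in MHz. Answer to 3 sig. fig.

First convert: E = 0.00684 meV = 1.0959e-24 J.
For a photon f = E/h, so f = 1.654e9 Hz.
Converting to MHz: f = 1654 MHz ≈ 1650 MHz.

1650 MHz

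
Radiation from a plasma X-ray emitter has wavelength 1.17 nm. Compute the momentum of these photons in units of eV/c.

1060 eV/c

(h = 6.62607015 × 10^-34 J·s, c = 2.99792458 × 10^8 m/s, 1 eV = 1.602176634 × 10^-19 J.)
First convert: λ = 1.17 nm = 1.17 × 10^-9 m.
Since p = h/λ for a photon, p = 5.663 × 10^-25 kg·m/s.
Converting to eV/c: p = 1060 eV/c ≈ 1060 eV/c.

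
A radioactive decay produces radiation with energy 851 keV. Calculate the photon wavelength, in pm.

1.46 pm

Convert to SI: E = 851 keV = 1.3635e-13 J.
For a photon λ = hc/E, so λ = 1.457e-12 m.
Converting to pm: λ = 1.457 pm ≈ 1.46 pm.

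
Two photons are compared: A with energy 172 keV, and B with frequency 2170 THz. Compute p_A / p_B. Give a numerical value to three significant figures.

1.92·10^4

p_A = 9.192·10^-23 kg·m/s (from energy = 172 keV, via p = E/c).
p_B = 4.796·10^-27 kg·m/s (from frequency = 2170 THz, via p = hf/c).
Ratio = 9.192·10^-23 / 4.796·10^-27 = 1.92·10^4.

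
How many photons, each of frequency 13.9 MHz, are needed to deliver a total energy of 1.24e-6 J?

1.35e20 photons

Per-photon energy: E = 9.210e-27 J (from frequency = 13.9 MHz).
N = E_total / E_photon = 1.24e-6 J / 9.210e-27 J = 1.35e20.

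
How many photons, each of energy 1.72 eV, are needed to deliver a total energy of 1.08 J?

Per-photon energy: E = 2.756 × 10^-19 J (from energy = 1.72 eV).
N = E_total / E_photon = 1.08 J / 2.756 × 10^-19 J = 3.92 × 10^18.

3.92 × 10^18 photons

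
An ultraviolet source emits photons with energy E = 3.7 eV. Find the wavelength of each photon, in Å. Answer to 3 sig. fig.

Convert to SI: E = 3.7 eV = 5.9281 × 10^-19 J.
The photon relation is λ = hc/E, giving λ = 3.351 × 10^-7 m.
Converting to Å: λ = 3351 Å ≈ 3350 Å.

3350 Å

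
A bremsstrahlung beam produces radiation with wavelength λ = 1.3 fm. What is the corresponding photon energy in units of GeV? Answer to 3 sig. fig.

0.954 GeV

Use h = 6.62607015e-34 J·s, c = 2.99792458e8 m/s, 1 eV = 1.602176634e-19 J.
First convert: λ = 1.3 fm = 1.3e-15 m.
Apply E = hc/λ: E = 1.528e-10 J.
Converting to GeV: E = 0.9537 GeV ≈ 0.954 GeV.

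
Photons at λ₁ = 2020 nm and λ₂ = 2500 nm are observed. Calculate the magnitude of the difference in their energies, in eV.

0.118 eV

Using E = hc/λ: E₁ = 9.834 × 10^-20 J, E₂ = 7.946 × 10^-20 J.
|ΔE| = |9.834 × 10^-20 − 7.946 × 10^-20| = 1.89 × 10^-20 J = 0.118 eV.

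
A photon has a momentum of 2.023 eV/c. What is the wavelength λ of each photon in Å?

Use h = 6.62607015e-34 J·s, c = 2.99792458e8 m/s, 1 eV = 1.602176634e-19 J.
First convert: p = 2.023 eV/c = 1.0811e-27 kg·m/s.
The photon relation is λ = h/p, giving λ = 6.129e-7 m.
Converting to Å: λ = 6129 Å ≈ 6130 Å.

6130 Å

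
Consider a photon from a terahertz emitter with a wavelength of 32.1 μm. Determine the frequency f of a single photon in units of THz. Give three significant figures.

(c = 2.99792458e8 m/s.)
Convert to SI: λ = 32.1 μm = 3.21e-5 m.
Since f = c/λ for a photon, f = 9.339e12 Hz.
Converting to THz: f = 9.339 THz ≈ 9.34 THz.

9.34 THz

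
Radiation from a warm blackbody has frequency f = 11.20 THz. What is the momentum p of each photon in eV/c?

Convert to SI: f = 11.20 THz = 1.120 × 10^13 Hz.
The photon relation is p = hf/c, giving p = 2.475 × 10^-29 kg·m/s.
Converting to eV/c: p = 0.04632 eV/c ≈ 0.0463 eV/c.

0.0463 eV/c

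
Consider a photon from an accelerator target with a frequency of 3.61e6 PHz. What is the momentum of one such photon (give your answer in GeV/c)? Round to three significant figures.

First convert: f = 3.61e6 PHz = 3.61e21 Hz.
Since p = hf/c for a photon, p = 7.979e-21 kg·m/s.
Converting to GeV/c: p = 0.01493 GeV/c ≈ 0.0149 GeV/c.

0.0149 GeV/c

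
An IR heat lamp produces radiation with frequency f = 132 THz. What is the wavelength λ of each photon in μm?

2.27 μm

In SI units: f = 132 THz = 1.32 × 10^14 Hz.
The photon relation is λ = c/f, giving λ = 2.271 × 10^-6 m.
Converting to μm: λ = 2.271 μm ≈ 2.27 μm.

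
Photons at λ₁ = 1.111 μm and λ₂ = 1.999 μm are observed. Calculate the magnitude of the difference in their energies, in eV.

0.496 eV

Using E = hc/λ: E₁ = 1.7880e-19 J, E₂ = 9.9372e-20 J.
|ΔE| = |1.7880e-19 − 9.9372e-20| = 7.94e-20 J = 0.496 eV.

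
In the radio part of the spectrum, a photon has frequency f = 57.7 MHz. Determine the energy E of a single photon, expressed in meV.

2.39e-4 meV

First convert: f = 57.7 MHz = 5.77e7 Hz.
For a photon E = hf, so E = 3.823e-26 J.
Converting to meV: E = 2.386e-4 meV ≈ 2.39e-4 meV.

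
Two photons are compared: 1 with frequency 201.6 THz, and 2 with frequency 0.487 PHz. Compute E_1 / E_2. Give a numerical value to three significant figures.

0.414

E_1 = 1.336e-19 J (from frequency = 201.6 THz, via E = hf).
E_2 = 3.227e-19 J (from frequency = 0.487 PHz, via E = hf).
Ratio = 1.336e-19 / 3.227e-19 = 0.414.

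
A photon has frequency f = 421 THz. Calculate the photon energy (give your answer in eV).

In SI units: f = 421 THz = 4.21e14 Hz.
For a photon E = hf, so E = 2.790e-19 J.
Converting to eV: E = 1.741 eV ≈ 1.74 eV.

1.74 eV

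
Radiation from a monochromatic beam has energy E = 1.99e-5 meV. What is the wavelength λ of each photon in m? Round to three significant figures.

62.3 m

Use h = 6.62607015e-34 J·s, c = 2.99792458e8 m/s, 1 eV = 1.602176634e-19 J.
First convert: E = 1.99e-5 meV = 3.1883e-27 J.
Apply λ = hc/E: λ = 62.30 m.
So λ ≈ 62.3 m.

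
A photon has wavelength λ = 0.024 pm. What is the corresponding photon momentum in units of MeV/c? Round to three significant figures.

Convert to SI: λ = 0.024 pm = 2.4 × 10^-14 m.
Apply p = h/λ: p = 2.761 × 10^-20 kg·m/s.
Converting to MeV/c: p = 51.66 MeV/c ≈ 51.7 MeV/c.

51.7 MeV/c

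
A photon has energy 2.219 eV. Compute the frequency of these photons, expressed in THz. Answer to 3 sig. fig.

Convert to SI: E = 2.219 eV = 3.5552 × 10^-19 J.
The photon relation is f = E/h, giving f = 5.366 × 10^14 Hz.
Converting to THz: f = 536.6 THz ≈ 537 THz.

537 THz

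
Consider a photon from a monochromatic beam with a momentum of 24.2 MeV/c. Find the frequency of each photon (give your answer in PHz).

5.85 × 10^6 PHz

In SI units: p = 24.2 MeV/c = 1.2933 × 10^-20 kg·m/s.
The photon relation is f = pc/h, giving f = 5.852 × 10^21 Hz.
Converting to PHz: f = 5.852 × 10^6 PHz ≈ 5.85 × 10^6 PHz.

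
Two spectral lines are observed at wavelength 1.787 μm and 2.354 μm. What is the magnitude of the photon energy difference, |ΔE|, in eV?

Using E = hc/λ: E₁ = 1.1116·10^-19 J, E₂ = 8.4386·10^-20 J.
|ΔE| = |1.1116·10^-19 − 8.4386·10^-20| = 2.68·10^-20 J = 0.167 eV.

0.167 eV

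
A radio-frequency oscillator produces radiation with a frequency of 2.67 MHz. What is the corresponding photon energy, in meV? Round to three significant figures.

1.10·10^-5 meV

In SI units: f = 2.67 MHz = 2.67·10^6 Hz.
Apply E = hf: E = 1.769·10^-27 J.
Converting to meV: E = 1.104·10^-5 meV ≈ 1.10·10^-5 meV.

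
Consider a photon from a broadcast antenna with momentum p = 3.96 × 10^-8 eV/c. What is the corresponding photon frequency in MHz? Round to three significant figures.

9.58 MHz

In SI units: p = 3.96 × 10^-8 eV/c = 2.1163 × 10^-35 kg·m/s.
Since f = pc/h for a photon, f = 9.575 × 10^6 Hz.
Converting to MHz: f = 9.575 MHz ≈ 9.58 MHz.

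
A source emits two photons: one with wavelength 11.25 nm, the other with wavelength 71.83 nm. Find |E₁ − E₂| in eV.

Using E = hc/λ: E₁ = 1.7657·10^-17 J, E₂ = 2.7655·10^-18 J.
|ΔE| = |1.7657·10^-17 − 2.7655·10^-18| = 1.49·10^-17 J = 92.9 eV.

92.9 eV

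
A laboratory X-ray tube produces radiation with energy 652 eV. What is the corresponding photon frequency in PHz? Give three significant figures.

(h = 6.62607015e-34 J·s, 1 eV = 1.602176634e-19 J.)
In SI units: E = 652 eV = 1.0446e-16 J.
The photon relation is f = E/h, giving f = 1.577e17 Hz.
Converting to PHz: f = 157.7 PHz ≈ 158 PHz.

158 PHz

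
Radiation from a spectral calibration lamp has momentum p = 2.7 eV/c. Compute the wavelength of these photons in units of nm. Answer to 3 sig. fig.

Use h = 6.62607015 × 10^-34 J·s, c = 2.99792458 × 10^8 m/s, 1 eV = 1.602176634 × 10^-19 J.
First convert: p = 2.7 eV/c = 1.4430 × 10^-27 kg·m/s.
For a photon λ = h/p, so λ = 4.592 × 10^-7 m.
Converting to nm: λ = 459.2 nm ≈ 459 nm.

459 nm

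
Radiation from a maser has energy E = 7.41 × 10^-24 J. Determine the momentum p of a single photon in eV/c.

(c = 2.99792458 × 10^8 m/s, 1 eV = 1.602176634 × 10^-19 J.)
Apply p = E/c: p = 2.472 × 10^-32 kg·m/s.
Converting to eV/c: p = 4.625 × 10^-5 eV/c ≈ 4.62 × 10^-5 eV/c.

4.62 × 10^-5 eV/c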